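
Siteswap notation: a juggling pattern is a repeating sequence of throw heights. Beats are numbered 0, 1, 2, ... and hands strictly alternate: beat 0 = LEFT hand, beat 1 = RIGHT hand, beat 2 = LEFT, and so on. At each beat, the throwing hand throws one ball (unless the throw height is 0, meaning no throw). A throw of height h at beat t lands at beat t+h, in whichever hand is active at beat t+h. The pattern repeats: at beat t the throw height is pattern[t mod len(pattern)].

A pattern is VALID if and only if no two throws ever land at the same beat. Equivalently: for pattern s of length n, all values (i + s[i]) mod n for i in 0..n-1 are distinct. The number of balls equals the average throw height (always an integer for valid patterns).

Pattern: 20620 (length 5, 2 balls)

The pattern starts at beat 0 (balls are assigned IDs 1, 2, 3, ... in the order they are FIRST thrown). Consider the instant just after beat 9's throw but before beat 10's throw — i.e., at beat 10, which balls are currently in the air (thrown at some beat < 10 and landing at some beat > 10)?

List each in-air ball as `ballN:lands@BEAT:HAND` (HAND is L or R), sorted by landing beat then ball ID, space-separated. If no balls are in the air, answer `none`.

Answer: ball2:lands@13:R

Derivation:
Beat 0 (L): throw ball1 h=2 -> lands@2:L; in-air after throw: [b1@2:L]
Beat 2 (L): throw ball1 h=6 -> lands@8:L; in-air after throw: [b1@8:L]
Beat 3 (R): throw ball2 h=2 -> lands@5:R; in-air after throw: [b2@5:R b1@8:L]
Beat 5 (R): throw ball2 h=2 -> lands@7:R; in-air after throw: [b2@7:R b1@8:L]
Beat 7 (R): throw ball2 h=6 -> lands@13:R; in-air after throw: [b1@8:L b2@13:R]
Beat 8 (L): throw ball1 h=2 -> lands@10:L; in-air after throw: [b1@10:L b2@13:R]
Beat 10 (L): throw ball1 h=2 -> lands@12:L; in-air after throw: [b1@12:L b2@13:R]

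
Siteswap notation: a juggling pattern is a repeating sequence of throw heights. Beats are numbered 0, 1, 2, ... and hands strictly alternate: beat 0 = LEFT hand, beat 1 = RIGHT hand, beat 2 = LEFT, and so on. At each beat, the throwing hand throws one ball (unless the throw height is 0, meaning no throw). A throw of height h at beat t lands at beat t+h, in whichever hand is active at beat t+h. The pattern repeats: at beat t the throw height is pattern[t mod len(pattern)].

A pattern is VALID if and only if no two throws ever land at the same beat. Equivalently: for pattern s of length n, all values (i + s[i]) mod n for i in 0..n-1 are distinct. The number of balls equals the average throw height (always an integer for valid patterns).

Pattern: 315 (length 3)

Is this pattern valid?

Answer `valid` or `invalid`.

Answer: valid

Derivation:
i=0: (i + s[i]) mod n = (0 + 3) mod 3 = 0
i=1: (i + s[i]) mod n = (1 + 1) mod 3 = 2
i=2: (i + s[i]) mod n = (2 + 5) mod 3 = 1
Residues: [0, 2, 1], distinct: True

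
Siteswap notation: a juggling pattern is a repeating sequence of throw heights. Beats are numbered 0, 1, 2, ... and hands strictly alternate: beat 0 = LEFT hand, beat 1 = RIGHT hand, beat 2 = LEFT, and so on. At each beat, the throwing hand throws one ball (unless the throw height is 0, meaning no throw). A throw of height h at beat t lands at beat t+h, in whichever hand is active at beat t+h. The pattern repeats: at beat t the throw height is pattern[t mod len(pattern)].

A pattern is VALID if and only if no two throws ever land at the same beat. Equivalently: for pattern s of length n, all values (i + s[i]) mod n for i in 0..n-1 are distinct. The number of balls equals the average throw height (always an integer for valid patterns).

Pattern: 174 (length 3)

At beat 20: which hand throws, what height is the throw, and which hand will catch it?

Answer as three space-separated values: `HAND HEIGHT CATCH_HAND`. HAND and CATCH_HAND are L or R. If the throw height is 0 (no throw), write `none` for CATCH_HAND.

Beat 20: 20 mod 2 = 0, so hand = L
Throw height = pattern[20 mod 3] = pattern[2] = 4
Lands at beat 20+4=24, 24 mod 2 = 0, so catch hand = L

Answer: L 4 L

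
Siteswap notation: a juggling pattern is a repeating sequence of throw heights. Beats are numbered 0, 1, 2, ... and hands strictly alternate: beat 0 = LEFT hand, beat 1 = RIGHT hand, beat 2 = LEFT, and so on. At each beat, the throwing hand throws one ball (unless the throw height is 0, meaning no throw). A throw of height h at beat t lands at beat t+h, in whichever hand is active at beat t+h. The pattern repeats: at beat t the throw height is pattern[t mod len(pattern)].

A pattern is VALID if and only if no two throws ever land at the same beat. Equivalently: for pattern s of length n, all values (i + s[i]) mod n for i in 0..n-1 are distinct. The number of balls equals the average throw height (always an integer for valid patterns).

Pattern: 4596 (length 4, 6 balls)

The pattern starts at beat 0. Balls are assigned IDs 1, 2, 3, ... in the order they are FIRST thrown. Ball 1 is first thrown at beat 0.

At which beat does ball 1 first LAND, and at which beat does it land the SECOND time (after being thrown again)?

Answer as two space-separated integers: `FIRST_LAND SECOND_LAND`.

Beat 0 (L): throw ball1 h=4 -> lands@4:L; in-air after throw: [b1@4:L]
Beat 1 (R): throw ball2 h=5 -> lands@6:L; in-air after throw: [b1@4:L b2@6:L]
Beat 2 (L): throw ball3 h=9 -> lands@11:R; in-air after throw: [b1@4:L b2@6:L b3@11:R]
Beat 3 (R): throw ball4 h=6 -> lands@9:R; in-air after throw: [b1@4:L b2@6:L b4@9:R b3@11:R]
Beat 4 (L): throw ball1 h=4 -> lands@8:L; in-air after throw: [b2@6:L b1@8:L b4@9:R b3@11:R]
Beat 5 (R): throw ball5 h=5 -> lands@10:L; in-air after throw: [b2@6:L b1@8:L b4@9:R b5@10:L b3@11:R]
Beat 6 (L): throw ball2 h=9 -> lands@15:R; in-air after throw: [b1@8:L b4@9:R b5@10:L b3@11:R b2@15:R]
Beat 7 (R): throw ball6 h=6 -> lands@13:R; in-air after throw: [b1@8:L b4@9:R b5@10:L b3@11:R b6@13:R b2@15:R]
Beat 8 (L): throw ball1 h=4 -> lands@12:L; in-air after throw: [b4@9:R b5@10:L b3@11:R b1@12:L b6@13:R b2@15:R]
Ball 1: thrown@0 h=4 -> first land @4; rethrown@4 h=4 -> second land @8

Answer: 4 8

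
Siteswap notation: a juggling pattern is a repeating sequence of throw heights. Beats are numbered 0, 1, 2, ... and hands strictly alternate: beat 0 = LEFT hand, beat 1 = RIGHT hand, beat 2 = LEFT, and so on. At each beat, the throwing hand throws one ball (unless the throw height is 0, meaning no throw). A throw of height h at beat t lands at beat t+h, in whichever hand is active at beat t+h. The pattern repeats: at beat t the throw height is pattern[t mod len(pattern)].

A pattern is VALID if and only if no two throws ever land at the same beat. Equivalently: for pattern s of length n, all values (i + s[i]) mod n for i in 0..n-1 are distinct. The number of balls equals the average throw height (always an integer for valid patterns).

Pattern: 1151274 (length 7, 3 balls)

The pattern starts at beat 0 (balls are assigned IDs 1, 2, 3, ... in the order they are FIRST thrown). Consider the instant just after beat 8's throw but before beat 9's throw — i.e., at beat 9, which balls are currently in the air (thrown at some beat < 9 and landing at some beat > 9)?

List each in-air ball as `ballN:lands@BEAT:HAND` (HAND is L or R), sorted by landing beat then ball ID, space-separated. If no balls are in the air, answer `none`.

Answer: ball2:lands@10:L ball3:lands@12:L

Derivation:
Beat 0 (L): throw ball1 h=1 -> lands@1:R; in-air after throw: [b1@1:R]
Beat 1 (R): throw ball1 h=1 -> lands@2:L; in-air after throw: [b1@2:L]
Beat 2 (L): throw ball1 h=5 -> lands@7:R; in-air after throw: [b1@7:R]
Beat 3 (R): throw ball2 h=1 -> lands@4:L; in-air after throw: [b2@4:L b1@7:R]
Beat 4 (L): throw ball2 h=2 -> lands@6:L; in-air after throw: [b2@6:L b1@7:R]
Beat 5 (R): throw ball3 h=7 -> lands@12:L; in-air after throw: [b2@6:L b1@7:R b3@12:L]
Beat 6 (L): throw ball2 h=4 -> lands@10:L; in-air after throw: [b1@7:R b2@10:L b3@12:L]
Beat 7 (R): throw ball1 h=1 -> lands@8:L; in-air after throw: [b1@8:L b2@10:L b3@12:L]
Beat 8 (L): throw ball1 h=1 -> lands@9:R; in-air after throw: [b1@9:R b2@10:L b3@12:L]
Beat 9 (R): throw ball1 h=5 -> lands@14:L; in-air after throw: [b2@10:L b3@12:L b1@14:L]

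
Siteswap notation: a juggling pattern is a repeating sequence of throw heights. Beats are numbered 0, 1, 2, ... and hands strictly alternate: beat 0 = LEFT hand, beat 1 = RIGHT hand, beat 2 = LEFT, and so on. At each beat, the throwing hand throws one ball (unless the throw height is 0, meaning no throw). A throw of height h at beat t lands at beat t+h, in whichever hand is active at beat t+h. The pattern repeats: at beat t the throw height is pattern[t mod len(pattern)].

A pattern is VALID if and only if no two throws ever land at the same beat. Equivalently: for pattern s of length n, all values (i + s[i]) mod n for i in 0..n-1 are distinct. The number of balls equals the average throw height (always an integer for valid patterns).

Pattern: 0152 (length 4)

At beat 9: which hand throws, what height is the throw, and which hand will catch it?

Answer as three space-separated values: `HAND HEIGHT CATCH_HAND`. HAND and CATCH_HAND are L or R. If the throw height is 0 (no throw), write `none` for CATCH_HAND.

Beat 9: 9 mod 2 = 1, so hand = R
Throw height = pattern[9 mod 4] = pattern[1] = 1
Lands at beat 9+1=10, 10 mod 2 = 0, so catch hand = L

Answer: R 1 L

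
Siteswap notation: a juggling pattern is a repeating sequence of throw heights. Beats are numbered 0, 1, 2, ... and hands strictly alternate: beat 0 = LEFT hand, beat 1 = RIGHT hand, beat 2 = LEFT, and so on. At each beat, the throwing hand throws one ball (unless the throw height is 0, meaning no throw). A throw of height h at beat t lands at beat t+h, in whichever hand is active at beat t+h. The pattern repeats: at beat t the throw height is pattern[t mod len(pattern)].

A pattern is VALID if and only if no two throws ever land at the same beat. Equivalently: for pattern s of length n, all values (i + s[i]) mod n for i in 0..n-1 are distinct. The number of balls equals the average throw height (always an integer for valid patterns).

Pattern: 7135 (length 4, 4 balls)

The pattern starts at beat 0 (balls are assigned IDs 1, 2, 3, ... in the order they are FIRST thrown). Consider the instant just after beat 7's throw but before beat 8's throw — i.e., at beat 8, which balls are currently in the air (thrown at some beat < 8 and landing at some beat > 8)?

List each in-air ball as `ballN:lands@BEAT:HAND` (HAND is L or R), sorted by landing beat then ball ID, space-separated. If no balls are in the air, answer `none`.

Answer: ball2:lands@9:R ball4:lands@11:R ball1:lands@12:L

Derivation:
Beat 0 (L): throw ball1 h=7 -> lands@7:R; in-air after throw: [b1@7:R]
Beat 1 (R): throw ball2 h=1 -> lands@2:L; in-air after throw: [b2@2:L b1@7:R]
Beat 2 (L): throw ball2 h=3 -> lands@5:R; in-air after throw: [b2@5:R b1@7:R]
Beat 3 (R): throw ball3 h=5 -> lands@8:L; in-air after throw: [b2@5:R b1@7:R b3@8:L]
Beat 4 (L): throw ball4 h=7 -> lands@11:R; in-air after throw: [b2@5:R b1@7:R b3@8:L b4@11:R]
Beat 5 (R): throw ball2 h=1 -> lands@6:L; in-air after throw: [b2@6:L b1@7:R b3@8:L b4@11:R]
Beat 6 (L): throw ball2 h=3 -> lands@9:R; in-air after throw: [b1@7:R b3@8:L b2@9:R b4@11:R]
Beat 7 (R): throw ball1 h=5 -> lands@12:L; in-air after throw: [b3@8:L b2@9:R b4@11:R b1@12:L]
Beat 8 (L): throw ball3 h=7 -> lands@15:R; in-air after throw: [b2@9:R b4@11:R b1@12:L b3@15:R]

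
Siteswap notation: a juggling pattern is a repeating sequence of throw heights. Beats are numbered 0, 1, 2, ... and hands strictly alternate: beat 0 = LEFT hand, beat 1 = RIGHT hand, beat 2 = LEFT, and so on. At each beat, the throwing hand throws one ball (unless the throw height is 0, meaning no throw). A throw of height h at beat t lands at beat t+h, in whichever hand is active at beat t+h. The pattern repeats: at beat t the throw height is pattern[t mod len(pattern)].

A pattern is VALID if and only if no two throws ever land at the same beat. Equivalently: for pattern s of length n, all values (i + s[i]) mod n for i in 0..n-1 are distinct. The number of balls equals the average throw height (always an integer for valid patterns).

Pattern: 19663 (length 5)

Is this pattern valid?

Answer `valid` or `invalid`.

Answer: valid

Derivation:
i=0: (i + s[i]) mod n = (0 + 1) mod 5 = 1
i=1: (i + s[i]) mod n = (1 + 9) mod 5 = 0
i=2: (i + s[i]) mod n = (2 + 6) mod 5 = 3
i=3: (i + s[i]) mod n = (3 + 6) mod 5 = 4
i=4: (i + s[i]) mod n = (4 + 3) mod 5 = 2
Residues: [1, 0, 3, 4, 2], distinct: True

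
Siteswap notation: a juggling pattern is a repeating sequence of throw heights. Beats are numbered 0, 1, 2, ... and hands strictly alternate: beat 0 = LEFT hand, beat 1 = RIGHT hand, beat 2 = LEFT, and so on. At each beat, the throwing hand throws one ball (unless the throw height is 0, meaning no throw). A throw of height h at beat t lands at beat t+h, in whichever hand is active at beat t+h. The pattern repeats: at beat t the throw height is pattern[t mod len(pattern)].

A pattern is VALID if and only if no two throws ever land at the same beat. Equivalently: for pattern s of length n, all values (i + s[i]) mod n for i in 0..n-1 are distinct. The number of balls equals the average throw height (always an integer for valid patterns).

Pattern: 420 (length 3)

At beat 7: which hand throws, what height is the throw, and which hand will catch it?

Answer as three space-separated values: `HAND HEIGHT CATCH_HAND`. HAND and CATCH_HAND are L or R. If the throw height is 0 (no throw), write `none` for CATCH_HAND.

Beat 7: 7 mod 2 = 1, so hand = R
Throw height = pattern[7 mod 3] = pattern[1] = 2
Lands at beat 7+2=9, 9 mod 2 = 1, so catch hand = R

Answer: R 2 R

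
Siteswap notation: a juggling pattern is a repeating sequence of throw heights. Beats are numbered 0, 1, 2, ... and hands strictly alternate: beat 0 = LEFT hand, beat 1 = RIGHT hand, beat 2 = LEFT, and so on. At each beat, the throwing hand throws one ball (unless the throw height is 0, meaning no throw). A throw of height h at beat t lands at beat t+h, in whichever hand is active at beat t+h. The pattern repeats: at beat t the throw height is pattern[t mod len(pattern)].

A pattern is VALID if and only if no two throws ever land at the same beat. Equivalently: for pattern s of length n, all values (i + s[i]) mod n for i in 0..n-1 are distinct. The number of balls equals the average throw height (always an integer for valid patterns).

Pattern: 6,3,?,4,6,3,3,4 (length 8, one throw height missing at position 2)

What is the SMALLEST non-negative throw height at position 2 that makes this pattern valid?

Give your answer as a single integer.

Answer: 3

Derivation:
i=0: (0 + 6) mod 8 = 6
i=1: (1 + 3) mod 8 = 4
i=2: s[i]=? (unknown)
i=3: (3 + 4) mod 8 = 7
i=4: (4 + 6) mod 8 = 2
i=5: (5 + 3) mod 8 = 0
i=6: (6 + 3) mod 8 = 1
i=7: (7 + 4) mod 8 = 3
Known residues: [0, 1, 2, 3, 4, 6, 7]; need a permutation of 0..7, so missing residue r = 5
Need (2 + s) mod 8 = 5; smallest s = (5 - 2) mod 8 = 3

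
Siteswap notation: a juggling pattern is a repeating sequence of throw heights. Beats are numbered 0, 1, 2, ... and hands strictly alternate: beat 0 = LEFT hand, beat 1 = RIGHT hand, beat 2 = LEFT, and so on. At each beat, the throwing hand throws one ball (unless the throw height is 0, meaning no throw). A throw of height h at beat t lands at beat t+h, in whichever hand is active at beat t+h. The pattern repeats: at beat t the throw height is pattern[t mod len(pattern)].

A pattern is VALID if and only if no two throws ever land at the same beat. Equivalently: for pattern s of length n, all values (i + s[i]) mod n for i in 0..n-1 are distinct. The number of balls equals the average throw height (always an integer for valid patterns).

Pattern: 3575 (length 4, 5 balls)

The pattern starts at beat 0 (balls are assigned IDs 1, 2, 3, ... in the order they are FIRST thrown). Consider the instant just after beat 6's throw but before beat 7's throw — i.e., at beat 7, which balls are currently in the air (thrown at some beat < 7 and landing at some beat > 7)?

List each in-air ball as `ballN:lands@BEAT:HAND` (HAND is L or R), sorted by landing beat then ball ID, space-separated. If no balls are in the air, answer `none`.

Beat 0 (L): throw ball1 h=3 -> lands@3:R; in-air after throw: [b1@3:R]
Beat 1 (R): throw ball2 h=5 -> lands@6:L; in-air after throw: [b1@3:R b2@6:L]
Beat 2 (L): throw ball3 h=7 -> lands@9:R; in-air after throw: [b1@3:R b2@6:L b3@9:R]
Beat 3 (R): throw ball1 h=5 -> lands@8:L; in-air after throw: [b2@6:L b1@8:L b3@9:R]
Beat 4 (L): throw ball4 h=3 -> lands@7:R; in-air after throw: [b2@6:L b4@7:R b1@8:L b3@9:R]
Beat 5 (R): throw ball5 h=5 -> lands@10:L; in-air after throw: [b2@6:L b4@7:R b1@8:L b3@9:R b5@10:L]
Beat 6 (L): throw ball2 h=7 -> lands@13:R; in-air after throw: [b4@7:R b1@8:L b3@9:R b5@10:L b2@13:R]
Beat 7 (R): throw ball4 h=5 -> lands@12:L; in-air after throw: [b1@8:L b3@9:R b5@10:L b4@12:L b2@13:R]

Answer: ball1:lands@8:L ball3:lands@9:R ball5:lands@10:L ball2:lands@13:R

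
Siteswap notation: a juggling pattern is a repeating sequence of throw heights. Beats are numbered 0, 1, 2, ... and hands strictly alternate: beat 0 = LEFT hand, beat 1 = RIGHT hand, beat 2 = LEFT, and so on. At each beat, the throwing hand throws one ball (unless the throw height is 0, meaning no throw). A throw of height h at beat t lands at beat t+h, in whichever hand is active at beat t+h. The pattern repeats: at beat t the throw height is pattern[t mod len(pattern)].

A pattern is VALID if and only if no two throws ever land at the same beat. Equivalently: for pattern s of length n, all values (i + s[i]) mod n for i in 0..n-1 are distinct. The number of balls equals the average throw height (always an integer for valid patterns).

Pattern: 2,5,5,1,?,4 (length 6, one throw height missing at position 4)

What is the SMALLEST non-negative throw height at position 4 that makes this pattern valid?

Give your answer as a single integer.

i=0: (0 + 2) mod 6 = 2
i=1: (1 + 5) mod 6 = 0
i=2: (2 + 5) mod 6 = 1
i=3: (3 + 1) mod 6 = 4
i=4: s[i]=? (unknown)
i=5: (5 + 4) mod 6 = 3
Known residues: [0, 1, 2, 3, 4]; need a permutation of 0..5, so missing residue r = 5
Need (4 + s) mod 6 = 5; smallest s = (5 - 4) mod 6 = 1

Answer: 1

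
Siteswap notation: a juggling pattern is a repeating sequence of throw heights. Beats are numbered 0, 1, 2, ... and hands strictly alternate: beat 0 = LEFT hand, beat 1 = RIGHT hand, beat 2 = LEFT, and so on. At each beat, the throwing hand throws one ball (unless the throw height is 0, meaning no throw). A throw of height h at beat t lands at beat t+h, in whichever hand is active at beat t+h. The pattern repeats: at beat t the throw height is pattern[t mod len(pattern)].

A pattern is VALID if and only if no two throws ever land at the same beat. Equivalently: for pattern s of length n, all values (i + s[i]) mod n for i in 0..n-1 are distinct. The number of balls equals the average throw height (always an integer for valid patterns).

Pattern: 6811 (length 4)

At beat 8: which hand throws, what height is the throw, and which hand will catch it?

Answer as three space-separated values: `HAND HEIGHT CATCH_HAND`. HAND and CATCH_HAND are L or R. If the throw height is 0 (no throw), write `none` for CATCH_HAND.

Answer: L 6 L

Derivation:
Beat 8: 8 mod 2 = 0, so hand = L
Throw height = pattern[8 mod 4] = pattern[0] = 6
Lands at beat 8+6=14, 14 mod 2 = 0, so catch hand = L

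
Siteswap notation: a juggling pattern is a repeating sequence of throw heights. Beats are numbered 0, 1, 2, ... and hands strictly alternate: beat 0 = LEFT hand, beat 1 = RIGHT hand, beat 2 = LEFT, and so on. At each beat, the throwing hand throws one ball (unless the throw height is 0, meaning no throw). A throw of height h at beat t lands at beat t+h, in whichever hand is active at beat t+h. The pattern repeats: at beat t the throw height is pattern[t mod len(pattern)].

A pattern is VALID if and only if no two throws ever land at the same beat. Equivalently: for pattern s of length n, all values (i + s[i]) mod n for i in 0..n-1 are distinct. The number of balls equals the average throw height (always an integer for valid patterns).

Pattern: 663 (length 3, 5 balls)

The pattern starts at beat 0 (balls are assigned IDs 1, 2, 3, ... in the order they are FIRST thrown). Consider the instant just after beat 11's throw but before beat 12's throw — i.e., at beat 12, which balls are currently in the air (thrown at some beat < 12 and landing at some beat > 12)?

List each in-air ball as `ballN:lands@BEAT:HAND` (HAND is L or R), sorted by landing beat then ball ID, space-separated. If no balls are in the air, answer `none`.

Answer: ball2:lands@13:R ball3:lands@14:L ball4:lands@15:R ball5:lands@16:L

Derivation:
Beat 0 (L): throw ball1 h=6 -> lands@6:L; in-air after throw: [b1@6:L]
Beat 1 (R): throw ball2 h=6 -> lands@7:R; in-air after throw: [b1@6:L b2@7:R]
Beat 2 (L): throw ball3 h=3 -> lands@5:R; in-air after throw: [b3@5:R b1@6:L b2@7:R]
Beat 3 (R): throw ball4 h=6 -> lands@9:R; in-air after throw: [b3@5:R b1@6:L b2@7:R b4@9:R]
Beat 4 (L): throw ball5 h=6 -> lands@10:L; in-air after throw: [b3@5:R b1@6:L b2@7:R b4@9:R b5@10:L]
Beat 5 (R): throw ball3 h=3 -> lands@8:L; in-air after throw: [b1@6:L b2@7:R b3@8:L b4@9:R b5@10:L]
Beat 6 (L): throw ball1 h=6 -> lands@12:L; in-air after throw: [b2@7:R b3@8:L b4@9:R b5@10:L b1@12:L]
Beat 7 (R): throw ball2 h=6 -> lands@13:R; in-air after throw: [b3@8:L b4@9:R b5@10:L b1@12:L b2@13:R]
Beat 8 (L): throw ball3 h=3 -> lands@11:R; in-air after throw: [b4@9:R b5@10:L b3@11:R b1@12:L b2@13:R]
Beat 9 (R): throw ball4 h=6 -> lands@15:R; in-air after throw: [b5@10:L b3@11:R b1@12:L b2@13:R b4@15:R]
Beat 10 (L): throw ball5 h=6 -> lands@16:L; in-air after throw: [b3@11:R b1@12:L b2@13:R b4@15:R b5@16:L]
Beat 11 (R): throw ball3 h=3 -> lands@14:L; in-air after throw: [b1@12:L b2@13:R b3@14:L b4@15:R b5@16:L]
Beat 12 (L): throw ball1 h=6 -> lands@18:L; in-air after throw: [b2@13:R b3@14:L b4@15:R b5@16:L b1@18:L]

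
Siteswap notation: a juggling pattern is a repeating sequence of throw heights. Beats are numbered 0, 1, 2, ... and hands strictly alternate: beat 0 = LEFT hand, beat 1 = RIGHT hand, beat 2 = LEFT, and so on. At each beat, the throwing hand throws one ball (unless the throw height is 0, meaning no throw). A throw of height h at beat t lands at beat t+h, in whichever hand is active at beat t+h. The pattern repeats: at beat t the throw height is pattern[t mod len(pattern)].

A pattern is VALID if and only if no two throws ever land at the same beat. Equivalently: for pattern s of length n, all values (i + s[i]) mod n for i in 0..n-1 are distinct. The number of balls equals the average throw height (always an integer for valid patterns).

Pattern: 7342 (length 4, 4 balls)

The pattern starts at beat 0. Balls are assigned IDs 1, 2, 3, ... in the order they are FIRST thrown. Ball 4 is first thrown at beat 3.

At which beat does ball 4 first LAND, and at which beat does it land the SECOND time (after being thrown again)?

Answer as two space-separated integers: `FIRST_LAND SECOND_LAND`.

Beat 0 (L): throw ball1 h=7 -> lands@7:R; in-air after throw: [b1@7:R]
Beat 1 (R): throw ball2 h=3 -> lands@4:L; in-air after throw: [b2@4:L b1@7:R]
Beat 2 (L): throw ball3 h=4 -> lands@6:L; in-air after throw: [b2@4:L b3@6:L b1@7:R]
Beat 3 (R): throw ball4 h=2 -> lands@5:R; in-air after throw: [b2@4:L b4@5:R b3@6:L b1@7:R]
Beat 4 (L): throw ball2 h=7 -> lands@11:R; in-air after throw: [b4@5:R b3@6:L b1@7:R b2@11:R]
Beat 5 (R): throw ball4 h=3 -> lands@8:L; in-air after throw: [b3@6:L b1@7:R b4@8:L b2@11:R]
Beat 6 (L): throw ball3 h=4 -> lands@10:L; in-air after throw: [b1@7:R b4@8:L b3@10:L b2@11:R]
Beat 7 (R): throw ball1 h=2 -> lands@9:R; in-air after throw: [b4@8:L b1@9:R b3@10:L b2@11:R]
Beat 8 (L): throw ball4 h=7 -> lands@15:R; in-air after throw: [b1@9:R b3@10:L b2@11:R b4@15:R]
Ball 4: thrown@3 h=2 -> first land @5; rethrown@5 h=3 -> second land @8

Answer: 5 8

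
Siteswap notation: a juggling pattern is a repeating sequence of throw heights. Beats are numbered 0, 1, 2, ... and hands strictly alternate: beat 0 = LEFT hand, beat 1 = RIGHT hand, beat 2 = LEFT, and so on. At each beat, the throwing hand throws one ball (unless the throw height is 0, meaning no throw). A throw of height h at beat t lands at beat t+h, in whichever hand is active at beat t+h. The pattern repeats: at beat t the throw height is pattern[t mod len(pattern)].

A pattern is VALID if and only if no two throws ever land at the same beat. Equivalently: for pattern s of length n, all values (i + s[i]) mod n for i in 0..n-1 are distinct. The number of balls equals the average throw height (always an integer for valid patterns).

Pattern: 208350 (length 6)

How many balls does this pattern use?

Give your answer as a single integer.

Pattern = [2, 0, 8, 3, 5, 0], length n = 6
  position 0: throw height = 2, running sum = 2
  position 1: throw height = 0, running sum = 2
  position 2: throw height = 8, running sum = 10
  position 3: throw height = 3, running sum = 13
  position 4: throw height = 5, running sum = 18
  position 5: throw height = 0, running sum = 18
Total sum = 18; balls = sum / n = 18 / 6 = 3

Answer: 3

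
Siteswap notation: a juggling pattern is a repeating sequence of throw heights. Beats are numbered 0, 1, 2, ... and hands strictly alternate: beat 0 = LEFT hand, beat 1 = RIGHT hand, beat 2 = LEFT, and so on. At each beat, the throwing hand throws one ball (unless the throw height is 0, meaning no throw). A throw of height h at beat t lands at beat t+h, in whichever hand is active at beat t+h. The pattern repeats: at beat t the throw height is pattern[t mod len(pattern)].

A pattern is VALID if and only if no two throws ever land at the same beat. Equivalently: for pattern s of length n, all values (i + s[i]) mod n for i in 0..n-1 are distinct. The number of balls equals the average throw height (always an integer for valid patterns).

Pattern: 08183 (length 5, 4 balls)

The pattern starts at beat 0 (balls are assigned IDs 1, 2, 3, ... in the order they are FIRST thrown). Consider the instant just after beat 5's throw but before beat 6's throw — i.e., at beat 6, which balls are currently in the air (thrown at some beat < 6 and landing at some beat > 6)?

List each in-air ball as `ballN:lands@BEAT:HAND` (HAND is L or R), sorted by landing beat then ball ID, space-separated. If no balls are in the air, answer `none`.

Answer: ball3:lands@7:R ball1:lands@9:R ball2:lands@11:R

Derivation:
Beat 1 (R): throw ball1 h=8 -> lands@9:R; in-air after throw: [b1@9:R]
Beat 2 (L): throw ball2 h=1 -> lands@3:R; in-air after throw: [b2@3:R b1@9:R]
Beat 3 (R): throw ball2 h=8 -> lands@11:R; in-air after throw: [b1@9:R b2@11:R]
Beat 4 (L): throw ball3 h=3 -> lands@7:R; in-air after throw: [b3@7:R b1@9:R b2@11:R]
Beat 6 (L): throw ball4 h=8 -> lands@14:L; in-air after throw: [b3@7:R b1@9:R b2@11:R b4@14:L]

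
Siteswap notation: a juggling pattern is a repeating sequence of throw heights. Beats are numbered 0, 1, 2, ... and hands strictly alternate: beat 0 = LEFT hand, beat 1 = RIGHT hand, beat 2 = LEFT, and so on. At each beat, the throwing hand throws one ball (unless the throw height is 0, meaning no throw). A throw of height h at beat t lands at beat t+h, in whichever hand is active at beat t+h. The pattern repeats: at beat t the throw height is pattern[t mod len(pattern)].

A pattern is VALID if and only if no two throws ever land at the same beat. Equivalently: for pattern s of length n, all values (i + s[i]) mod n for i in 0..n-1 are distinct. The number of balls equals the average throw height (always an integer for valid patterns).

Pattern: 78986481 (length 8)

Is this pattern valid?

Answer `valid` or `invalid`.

i=0: (i + s[i]) mod n = (0 + 7) mod 8 = 7
i=1: (i + s[i]) mod n = (1 + 8) mod 8 = 1
i=2: (i + s[i]) mod n = (2 + 9) mod 8 = 3
i=3: (i + s[i]) mod n = (3 + 8) mod 8 = 3
i=4: (i + s[i]) mod n = (4 + 6) mod 8 = 2
i=5: (i + s[i]) mod n = (5 + 4) mod 8 = 1
i=6: (i + s[i]) mod n = (6 + 8) mod 8 = 6
i=7: (i + s[i]) mod n = (7 + 1) mod 8 = 0
Residues: [7, 1, 3, 3, 2, 1, 6, 0], distinct: False

Answer: invalid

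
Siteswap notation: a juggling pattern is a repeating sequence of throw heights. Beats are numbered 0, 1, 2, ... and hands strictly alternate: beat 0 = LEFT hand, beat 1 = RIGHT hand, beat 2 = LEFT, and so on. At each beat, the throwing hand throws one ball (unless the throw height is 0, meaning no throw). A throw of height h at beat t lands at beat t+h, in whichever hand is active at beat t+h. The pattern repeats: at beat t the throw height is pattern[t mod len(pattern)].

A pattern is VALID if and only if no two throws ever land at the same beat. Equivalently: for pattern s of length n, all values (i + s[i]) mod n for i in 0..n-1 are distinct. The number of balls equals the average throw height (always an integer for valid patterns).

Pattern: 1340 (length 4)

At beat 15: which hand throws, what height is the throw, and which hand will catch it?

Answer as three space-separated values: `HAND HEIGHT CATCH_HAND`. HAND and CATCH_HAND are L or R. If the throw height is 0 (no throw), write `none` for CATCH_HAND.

Answer: R 0 none

Derivation:
Beat 15: 15 mod 2 = 1, so hand = R
Throw height = pattern[15 mod 4] = pattern[3] = 0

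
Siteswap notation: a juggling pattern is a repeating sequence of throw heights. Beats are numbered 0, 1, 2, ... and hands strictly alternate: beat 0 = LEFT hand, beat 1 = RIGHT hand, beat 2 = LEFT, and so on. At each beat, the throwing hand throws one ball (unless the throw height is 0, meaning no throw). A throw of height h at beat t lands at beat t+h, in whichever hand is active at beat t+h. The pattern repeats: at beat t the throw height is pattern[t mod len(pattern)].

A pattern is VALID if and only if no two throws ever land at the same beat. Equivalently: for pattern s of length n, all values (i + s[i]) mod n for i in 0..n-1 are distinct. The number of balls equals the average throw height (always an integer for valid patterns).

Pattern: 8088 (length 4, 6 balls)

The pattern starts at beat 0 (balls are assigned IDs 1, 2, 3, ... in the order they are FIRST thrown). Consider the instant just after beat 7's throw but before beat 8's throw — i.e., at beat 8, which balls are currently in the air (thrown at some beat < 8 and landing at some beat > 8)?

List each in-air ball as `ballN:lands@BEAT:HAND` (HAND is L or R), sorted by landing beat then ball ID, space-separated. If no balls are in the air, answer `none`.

Answer: ball2:lands@10:L ball3:lands@11:R ball4:lands@12:L ball5:lands@14:L ball6:lands@15:R

Derivation:
Beat 0 (L): throw ball1 h=8 -> lands@8:L; in-air after throw: [b1@8:L]
Beat 2 (L): throw ball2 h=8 -> lands@10:L; in-air after throw: [b1@8:L b2@10:L]
Beat 3 (R): throw ball3 h=8 -> lands@11:R; in-air after throw: [b1@8:L b2@10:L b3@11:R]
Beat 4 (L): throw ball4 h=8 -> lands@12:L; in-air after throw: [b1@8:L b2@10:L b3@11:R b4@12:L]
Beat 6 (L): throw ball5 h=8 -> lands@14:L; in-air after throw: [b1@8:L b2@10:L b3@11:R b4@12:L b5@14:L]
Beat 7 (R): throw ball6 h=8 -> lands@15:R; in-air after throw: [b1@8:L b2@10:L b3@11:R b4@12:L b5@14:L b6@15:R]
Beat 8 (L): throw ball1 h=8 -> lands@16:L; in-air after throw: [b2@10:L b3@11:R b4@12:L b5@14:L b6@15:R b1@16:L]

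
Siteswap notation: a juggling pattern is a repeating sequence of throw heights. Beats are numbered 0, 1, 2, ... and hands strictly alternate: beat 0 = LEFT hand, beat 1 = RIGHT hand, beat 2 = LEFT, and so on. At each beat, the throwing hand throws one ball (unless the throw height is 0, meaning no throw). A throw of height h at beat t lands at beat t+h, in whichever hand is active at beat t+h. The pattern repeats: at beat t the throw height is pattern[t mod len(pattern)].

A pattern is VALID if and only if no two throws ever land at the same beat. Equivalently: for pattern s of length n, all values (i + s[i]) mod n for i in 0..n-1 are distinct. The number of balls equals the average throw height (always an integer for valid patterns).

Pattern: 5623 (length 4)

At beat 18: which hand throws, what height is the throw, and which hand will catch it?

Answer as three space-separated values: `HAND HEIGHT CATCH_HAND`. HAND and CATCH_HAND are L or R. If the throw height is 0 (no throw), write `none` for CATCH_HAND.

Answer: L 2 L

Derivation:
Beat 18: 18 mod 2 = 0, so hand = L
Throw height = pattern[18 mod 4] = pattern[2] = 2
Lands at beat 18+2=20, 20 mod 2 = 0, so catch hand = L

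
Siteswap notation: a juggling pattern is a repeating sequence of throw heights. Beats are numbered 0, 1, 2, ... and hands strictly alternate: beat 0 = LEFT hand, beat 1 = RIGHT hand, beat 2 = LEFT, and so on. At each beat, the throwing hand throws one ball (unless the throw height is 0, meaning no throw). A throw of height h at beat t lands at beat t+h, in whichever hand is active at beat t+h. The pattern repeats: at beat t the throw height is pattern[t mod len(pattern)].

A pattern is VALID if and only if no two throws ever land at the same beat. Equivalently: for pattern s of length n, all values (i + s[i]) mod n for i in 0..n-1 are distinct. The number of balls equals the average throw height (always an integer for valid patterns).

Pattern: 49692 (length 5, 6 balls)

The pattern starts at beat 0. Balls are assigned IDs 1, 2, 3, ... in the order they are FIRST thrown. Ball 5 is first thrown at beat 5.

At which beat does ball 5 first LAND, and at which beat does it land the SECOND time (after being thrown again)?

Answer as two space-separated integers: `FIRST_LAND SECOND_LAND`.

Beat 0 (L): throw ball1 h=4 -> lands@4:L; in-air after throw: [b1@4:L]
Beat 1 (R): throw ball2 h=9 -> lands@10:L; in-air after throw: [b1@4:L b2@10:L]
Beat 2 (L): throw ball3 h=6 -> lands@8:L; in-air after throw: [b1@4:L b3@8:L b2@10:L]
Beat 3 (R): throw ball4 h=9 -> lands@12:L; in-air after throw: [b1@4:L b3@8:L b2@10:L b4@12:L]
Beat 4 (L): throw ball1 h=2 -> lands@6:L; in-air after throw: [b1@6:L b3@8:L b2@10:L b4@12:L]
Beat 5 (R): throw ball5 h=4 -> lands@9:R; in-air after throw: [b1@6:L b3@8:L b5@9:R b2@10:L b4@12:L]
Beat 6 (L): throw ball1 h=9 -> lands@15:R; in-air after throw: [b3@8:L b5@9:R b2@10:L b4@12:L b1@15:R]
Beat 7 (R): throw ball6 h=6 -> lands@13:R; in-air after throw: [b3@8:L b5@9:R b2@10:L b4@12:L b6@13:R b1@15:R]
Beat 8 (L): throw ball3 h=9 -> lands@17:R; in-air after throw: [b5@9:R b2@10:L b4@12:L b6@13:R b1@15:R b3@17:R]
Beat 9 (R): throw ball5 h=2 -> lands@11:R; in-air after throw: [b2@10:L b5@11:R b4@12:L b6@13:R b1@15:R b3@17:R]
Beat 10 (L): throw ball2 h=4 -> lands@14:L; in-air after throw: [b5@11:R b4@12:L b6@13:R b2@14:L b1@15:R b3@17:R]
Beat 11 (R): throw ball5 h=9 -> lands@20:L; in-air after throw: [b4@12:L b6@13:R b2@14:L b1@15:R b3@17:R b5@20:L]
Ball 5: thrown@5 h=4 -> first land @9; rethrown@9 h=2 -> second land @11

Answer: 9 11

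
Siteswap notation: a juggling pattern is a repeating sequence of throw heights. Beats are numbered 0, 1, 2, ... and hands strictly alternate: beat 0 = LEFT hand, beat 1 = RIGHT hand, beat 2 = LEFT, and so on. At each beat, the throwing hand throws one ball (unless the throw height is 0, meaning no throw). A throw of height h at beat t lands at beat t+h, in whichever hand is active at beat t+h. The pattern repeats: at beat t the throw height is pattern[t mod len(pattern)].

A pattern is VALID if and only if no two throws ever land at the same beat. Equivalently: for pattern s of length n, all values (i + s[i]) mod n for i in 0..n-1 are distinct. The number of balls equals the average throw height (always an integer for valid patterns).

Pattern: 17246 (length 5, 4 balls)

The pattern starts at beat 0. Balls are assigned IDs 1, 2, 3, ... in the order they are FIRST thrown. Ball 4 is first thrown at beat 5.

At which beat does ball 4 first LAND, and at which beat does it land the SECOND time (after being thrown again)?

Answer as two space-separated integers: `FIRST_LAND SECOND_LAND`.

Beat 0 (L): throw ball1 h=1 -> lands@1:R; in-air after throw: [b1@1:R]
Beat 1 (R): throw ball1 h=7 -> lands@8:L; in-air after throw: [b1@8:L]
Beat 2 (L): throw ball2 h=2 -> lands@4:L; in-air after throw: [b2@4:L b1@8:L]
Beat 3 (R): throw ball3 h=4 -> lands@7:R; in-air after throw: [b2@4:L b3@7:R b1@8:L]
Beat 4 (L): throw ball2 h=6 -> lands@10:L; in-air after throw: [b3@7:R b1@8:L b2@10:L]
Beat 5 (R): throw ball4 h=1 -> lands@6:L; in-air after throw: [b4@6:L b3@7:R b1@8:L b2@10:L]
Beat 6 (L): throw ball4 h=7 -> lands@13:R; in-air after throw: [b3@7:R b1@8:L b2@10:L b4@13:R]
Beat 7 (R): throw ball3 h=2 -> lands@9:R; in-air after throw: [b1@8:L b3@9:R b2@10:L b4@13:R]
Beat 8 (L): throw ball1 h=4 -> lands@12:L; in-air after throw: [b3@9:R b2@10:L b1@12:L b4@13:R]
Beat 9 (R): throw ball3 h=6 -> lands@15:R; in-air after throw: [b2@10:L b1@12:L b4@13:R b3@15:R]
Beat 10 (L): throw ball2 h=1 -> lands@11:R; in-air after throw: [b2@11:R b1@12:L b4@13:R b3@15:R]
Beat 11 (R): throw ball2 h=7 -> lands@18:L; in-air after throw: [b1@12:L b4@13:R b3@15:R b2@18:L]
Beat 12 (L): throw ball1 h=2 -> lands@14:L; in-air after throw: [b4@13:R b1@14:L b3@15:R b2@18:L]
Beat 13 (R): throw ball4 h=4 -> lands@17:R; in-air after throw: [b1@14:L b3@15:R b4@17:R b2@18:L]
Ball 4: thrown@5 h=1 -> first land @6; rethrown@6 h=7 -> second land @13

Answer: 6 13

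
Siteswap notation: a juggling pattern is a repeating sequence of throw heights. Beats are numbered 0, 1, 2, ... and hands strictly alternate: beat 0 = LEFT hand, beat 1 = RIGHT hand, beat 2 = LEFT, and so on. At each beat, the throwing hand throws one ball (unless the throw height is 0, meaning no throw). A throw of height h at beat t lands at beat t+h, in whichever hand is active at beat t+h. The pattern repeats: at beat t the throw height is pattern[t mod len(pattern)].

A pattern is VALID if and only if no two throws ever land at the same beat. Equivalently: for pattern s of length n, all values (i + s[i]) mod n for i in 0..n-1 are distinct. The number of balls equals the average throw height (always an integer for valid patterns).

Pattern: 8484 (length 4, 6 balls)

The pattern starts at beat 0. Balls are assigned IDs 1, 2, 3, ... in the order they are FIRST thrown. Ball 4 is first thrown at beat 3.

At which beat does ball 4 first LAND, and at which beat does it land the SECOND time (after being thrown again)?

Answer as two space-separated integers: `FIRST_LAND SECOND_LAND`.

Beat 0 (L): throw ball1 h=8 -> lands@8:L; in-air after throw: [b1@8:L]
Beat 1 (R): throw ball2 h=4 -> lands@5:R; in-air after throw: [b2@5:R b1@8:L]
Beat 2 (L): throw ball3 h=8 -> lands@10:L; in-air after throw: [b2@5:R b1@8:L b3@10:L]
Beat 3 (R): throw ball4 h=4 -> lands@7:R; in-air after throw: [b2@5:R b4@7:R b1@8:L b3@10:L]
Beat 4 (L): throw ball5 h=8 -> lands@12:L; in-air after throw: [b2@5:R b4@7:R b1@8:L b3@10:L b5@12:L]
Beat 5 (R): throw ball2 h=4 -> lands@9:R; in-air after throw: [b4@7:R b1@8:L b2@9:R b3@10:L b5@12:L]
Beat 6 (L): throw ball6 h=8 -> lands@14:L; in-air after throw: [b4@7:R b1@8:L b2@9:R b3@10:L b5@12:L b6@14:L]
Beat 7 (R): throw ball4 h=4 -> lands@11:R; in-air after throw: [b1@8:L b2@9:R b3@10:L b4@11:R b5@12:L b6@14:L]
Beat 8 (L): throw ball1 h=8 -> lands@16:L; in-air after throw: [b2@9:R b3@10:L b4@11:R b5@12:L b6@14:L b1@16:L]
Beat 9 (R): throw ball2 h=4 -> lands@13:R; in-air after throw: [b3@10:L b4@11:R b5@12:L b2@13:R b6@14:L b1@16:L]
Beat 10 (L): throw ball3 h=8 -> lands@18:L; in-air after throw: [b4@11:R b5@12:L b2@13:R b6@14:L b1@16:L b3@18:L]
Beat 11 (R): throw ball4 h=4 -> lands@15:R; in-air after throw: [b5@12:L b2@13:R b6@14:L b4@15:R b1@16:L b3@18:L]
Ball 4: thrown@3 h=4 -> first land @7; rethrown@7 h=4 -> second land @11

Answer: 7 11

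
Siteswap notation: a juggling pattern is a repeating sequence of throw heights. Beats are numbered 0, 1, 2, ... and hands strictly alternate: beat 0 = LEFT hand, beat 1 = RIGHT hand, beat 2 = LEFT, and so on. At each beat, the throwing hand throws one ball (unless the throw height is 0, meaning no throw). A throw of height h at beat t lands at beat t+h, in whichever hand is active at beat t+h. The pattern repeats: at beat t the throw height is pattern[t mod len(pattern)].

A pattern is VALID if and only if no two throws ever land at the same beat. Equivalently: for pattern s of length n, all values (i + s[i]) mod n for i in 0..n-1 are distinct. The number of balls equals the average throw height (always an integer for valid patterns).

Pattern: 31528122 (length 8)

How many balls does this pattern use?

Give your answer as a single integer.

Answer: 3

Derivation:
Pattern = [3, 1, 5, 2, 8, 1, 2, 2], length n = 8
  position 0: throw height = 3, running sum = 3
  position 1: throw height = 1, running sum = 4
  position 2: throw height = 5, running sum = 9
  position 3: throw height = 2, running sum = 11
  position 4: throw height = 8, running sum = 19
  position 5: throw height = 1, running sum = 20
  position 6: throw height = 2, running sum = 22
  position 7: throw height = 2, running sum = 24
Total sum = 24; balls = sum / n = 24 / 8 = 3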